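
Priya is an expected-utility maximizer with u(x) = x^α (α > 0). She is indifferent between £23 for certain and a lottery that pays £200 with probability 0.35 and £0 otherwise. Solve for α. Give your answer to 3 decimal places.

α ≈ 0.485

The lottery's expected utility is 0.35·u(200) + 0.65·u(0) = 0.35·200^α (since u(0) = 0 for α > 0).
Setting u(23) equal to that: 23^α = 0.35·200^α ⇒ (23/200)^α = 0.35.
Taking logs: α·ln(23/200) = ln(0.35), so α = -1.049822 / -2.162823 ≈ 0.485.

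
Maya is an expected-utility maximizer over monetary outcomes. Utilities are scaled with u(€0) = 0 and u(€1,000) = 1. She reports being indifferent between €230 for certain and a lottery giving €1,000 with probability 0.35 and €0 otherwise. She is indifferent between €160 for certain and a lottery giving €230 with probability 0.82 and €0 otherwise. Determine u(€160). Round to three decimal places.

0.287

First, u(€230) = 0.35·u(€1,000) + 0.65·u(€0) = 0.35.
Then u(€160) = 0.82·u(€230) + 0.18·u(€0) = 0.82·0.35 + 0.18·0.00 = 0.2870.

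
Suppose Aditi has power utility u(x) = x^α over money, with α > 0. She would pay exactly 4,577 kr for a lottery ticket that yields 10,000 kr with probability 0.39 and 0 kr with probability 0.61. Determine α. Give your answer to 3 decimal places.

α ≈ 1.205

EU(lottery) = 0.39·10000^α + 0.61·0 = 0.39·10000^α.
Equating: 4577^α = 0.39·10000^α, i.e. 0.4577^α = 0.39.
α = ln(0.39) / ln(4577/10000) = -0.941609/-0.781541 ≈ 1.205.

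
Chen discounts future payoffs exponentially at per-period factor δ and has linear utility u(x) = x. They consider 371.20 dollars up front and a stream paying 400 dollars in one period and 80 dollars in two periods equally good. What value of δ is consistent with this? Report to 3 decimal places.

Present value of the stream is 400·δ + 80·δ². Indifference gives 400δ + 80δ² = 371.20.
So 80δ² + 400δ − 371.20 = 0.
δ = (−400 + √(400² + 4·80·371.20)) / (2·80) = (−400 + √278784.00) / 160 ≈ 0.800.

δ ≈ 0.800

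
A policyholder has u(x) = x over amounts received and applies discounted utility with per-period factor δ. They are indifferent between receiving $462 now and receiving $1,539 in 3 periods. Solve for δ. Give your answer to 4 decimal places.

δ ≈ 0.6696

The payoff in 3 periods is discounted by δ^3, so u(462) = δ^3·u(1539) and δ^3 = u(462)/u(1539).
With u(x) = x: δ^3 = 462/1539 = 0.30019.
Hence δ = (0.30019)^(1/3) = 0.669578.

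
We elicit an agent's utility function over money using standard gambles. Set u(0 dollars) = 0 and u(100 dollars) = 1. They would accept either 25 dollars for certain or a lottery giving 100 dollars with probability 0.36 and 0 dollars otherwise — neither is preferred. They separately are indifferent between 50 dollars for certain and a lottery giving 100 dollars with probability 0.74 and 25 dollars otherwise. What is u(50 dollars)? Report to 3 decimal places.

0.834

The first gamble pins u(25 dollars): it must equal 0.36·1 + 0.64·0 = 0.36.
Then u(50 dollars) = 0.74·u(100 dollars) + 0.26·u(25 dollars) = 0.74·1.00 + 0.26·0.36 = 0.8336.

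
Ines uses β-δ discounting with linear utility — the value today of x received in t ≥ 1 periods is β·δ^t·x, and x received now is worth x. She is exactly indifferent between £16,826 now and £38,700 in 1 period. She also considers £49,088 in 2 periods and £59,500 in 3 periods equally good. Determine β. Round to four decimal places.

β ≈ 0.5270

From the later pair, β·δ^2·49088 = β·δ^3·59500; dividing through, δ = 49088/59500 = 0.82501.
The first indifference: 16826 = β·δ·38700, so β = 16826/(δ·38700) = 16826/(0.82501·38700) ≈ 0.5270.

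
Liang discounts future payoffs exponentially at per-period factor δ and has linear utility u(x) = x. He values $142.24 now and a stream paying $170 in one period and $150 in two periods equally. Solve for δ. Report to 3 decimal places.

The stream is worth 170δ + 150δ² today, so 170δ + 150δ² = 142.24.
That is, 150δ² + 170δ − 142.24 = 0, a quadratic in δ.
δ = (−170 + √(170² + 4·150·142.24)) / (2·150) = (−170 + √114244.00) / 300 ≈ 0.560.

δ ≈ 0.560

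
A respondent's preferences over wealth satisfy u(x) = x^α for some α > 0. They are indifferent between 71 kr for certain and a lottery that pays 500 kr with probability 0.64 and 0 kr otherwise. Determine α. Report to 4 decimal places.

The lottery's expected utility is 0.64·u(500) + 0.36·u(0) = 0.64·500^α (since u(0) = 0 for α > 0).
Setting u(71) equal to that: 71^α = 0.64·500^α ⇒ (71/500)^α = 0.64.
Take logs: α = ln 0.64 / ln(71/500) ≈ 0.228639.

α ≈ 0.2286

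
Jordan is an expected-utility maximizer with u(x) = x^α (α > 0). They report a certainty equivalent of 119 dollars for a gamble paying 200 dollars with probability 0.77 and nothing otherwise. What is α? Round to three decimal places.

EU(lottery) = 0.77·200^α + 0.23·0 = 0.77·200^α.
Setting u(119) equal to that: 119^α = 0.77·200^α ⇒ (119/200)^α = 0.77.
Take logs: α = ln 0.77 / ln(119/200) ≈ 0.50340.

α ≈ 0.503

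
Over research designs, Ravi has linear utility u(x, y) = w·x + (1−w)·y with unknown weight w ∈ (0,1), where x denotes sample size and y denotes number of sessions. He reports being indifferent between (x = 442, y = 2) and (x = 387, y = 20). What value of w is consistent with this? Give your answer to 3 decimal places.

Indifference: w·442 + (1−w)·2 = w·387 + (1−w)·20.
Rearranging, 55·w − 18·(1−w) = 0.
So w/(1−w) = 18/55 = 0.3273, giving w = 18/(55+18) = 0.247.

w = 0.247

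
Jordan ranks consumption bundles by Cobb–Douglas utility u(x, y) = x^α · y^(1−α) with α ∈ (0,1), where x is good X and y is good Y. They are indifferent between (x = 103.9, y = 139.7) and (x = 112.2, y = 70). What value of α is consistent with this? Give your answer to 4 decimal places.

α ≈ 0.8999

Indifference: 103.9^α · 139.7^(1−α) = 112.2^α · 70^(1−α).
Rearrange to (103.9/112.2)^α = (70/139.7)^(1−α) and take logs: α·-0.0768541 = (1−α)·-0.6910020.
With A = -0.0768541 and B = -0.6910020: α·A = (1−α)·B, so α = B/(A+B) = -0.6910020/-0.7678561 ≈ 0.8999.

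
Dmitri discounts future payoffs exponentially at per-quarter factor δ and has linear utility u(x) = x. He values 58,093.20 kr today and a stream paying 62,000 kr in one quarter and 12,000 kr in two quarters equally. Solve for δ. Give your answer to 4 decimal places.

The stream is worth 62000δ + 12000δ² today, so 62000δ + 12000δ² = 58093.20.
That is, 12000δ² + 62000δ − 58093.20 = 0, a quadratic in δ.
The positive root is δ = [−62000 + √(62000² + 4·12000·58093.20)] / (2·12000) = (−62000 + 81440.000)/24000 ≈ 0.8100.

δ ≈ 0.8100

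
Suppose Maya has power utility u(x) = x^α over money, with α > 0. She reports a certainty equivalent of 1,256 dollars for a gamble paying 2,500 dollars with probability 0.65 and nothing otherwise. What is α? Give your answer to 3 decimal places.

α ≈ 0.626

EU(lottery) = 0.65·2500^α + 0.35·0 = 0.65·2500^α.
Setting u(1256) equal to that: 1256^α = 0.65·2500^α ⇒ (1256/2500)^α = 0.65.
Take logs: α = ln 0.65 / ln(1256/2500) ≈ 0.62581.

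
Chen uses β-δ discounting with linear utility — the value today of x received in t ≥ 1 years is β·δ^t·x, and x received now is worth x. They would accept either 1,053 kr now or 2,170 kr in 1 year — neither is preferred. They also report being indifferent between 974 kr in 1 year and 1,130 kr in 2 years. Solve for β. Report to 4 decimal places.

β ≈ 0.5630

From the later pair, β·δ^1·974 = β·δ^2·1130; dividing through, δ = 974/1130 = 0.86195.
Substituting δ into 1053 = β·δ·2170: β = 1053/(1870.425) ≈ 0.5630.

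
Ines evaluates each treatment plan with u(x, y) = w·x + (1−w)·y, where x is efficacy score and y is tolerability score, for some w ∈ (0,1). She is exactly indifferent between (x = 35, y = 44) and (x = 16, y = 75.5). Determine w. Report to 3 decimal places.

w = 0.624

Indifference: w·35 + (1−w)·44 = w·16 + (1−w)·75.5.
Collecting terms: w·19 = (1−w)·31.5.
So w/(1−w) = 31.5/19 = 1.6579, giving w = 31.5/(19+31.5) = 0.624.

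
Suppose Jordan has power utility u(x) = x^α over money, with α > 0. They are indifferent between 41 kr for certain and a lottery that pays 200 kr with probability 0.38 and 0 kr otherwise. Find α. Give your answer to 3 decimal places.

α ≈ 0.611

EU(lottery) = 0.38·200^α + 0.62·0 = 0.38·200^α.
Setting u(41) equal to that: 41^α = 0.38·200^α ⇒ (41/200)^α = 0.38.
Take logs: α = ln 0.38 / ln(41/200) ≈ 0.61056.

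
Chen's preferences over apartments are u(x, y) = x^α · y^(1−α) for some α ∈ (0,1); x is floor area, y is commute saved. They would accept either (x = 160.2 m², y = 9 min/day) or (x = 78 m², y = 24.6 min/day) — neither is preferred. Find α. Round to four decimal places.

α ≈ 0.5828

Set the two utilities equal: 160.2^α·9^(1−α) = 78^α·24.6^(1−α).
(160.2/78)^α = (24.6/9)^(1−α); take logs: α·ln(160.2/78) = (1−α)·ln(24.6/9), i.e. α·0.7197142 = (1−α)·1.0055219.
With A = 0.7197142 and B = 1.0055219: α·A = (1−α)·B, so α = B/(A+B) = 1.0055219/1.7252361 ≈ 0.5828.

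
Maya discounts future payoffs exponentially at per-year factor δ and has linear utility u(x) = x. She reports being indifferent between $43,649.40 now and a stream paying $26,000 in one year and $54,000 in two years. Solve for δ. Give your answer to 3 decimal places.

δ ≈ 0.690

The stream is worth 26000δ + 54000δ² today, so 26000δ + 54000δ² = 43649.40.
Rearranged: 54000δ² + 26000δ − 43649.40 = 0.
δ = (−26000 + √(26000² + 4·54000·43649.40)) / (2·54000) = (−26000 + √10104270400.00) / 108000 ≈ 0.690.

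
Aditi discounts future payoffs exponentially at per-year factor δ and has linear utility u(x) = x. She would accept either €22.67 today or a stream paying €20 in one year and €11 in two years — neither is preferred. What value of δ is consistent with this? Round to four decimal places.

δ ≈ 0.7901

The stream is worth 20δ + 11δ² today, so 20δ + 11δ² = 22.67.
That is, 11δ² + 20δ − 22.67 = 0, a quadratic in δ.
δ = (−20 + √(20² + 4·11·22.67)) / (2·11) = (−20 + √1397.48) / 22 ≈ 0.7901.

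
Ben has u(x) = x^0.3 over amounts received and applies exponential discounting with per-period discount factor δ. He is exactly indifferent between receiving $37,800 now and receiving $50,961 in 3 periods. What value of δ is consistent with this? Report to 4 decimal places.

δ ≈ 0.9706

Equating discounted utilities: u(37800) = δ^3·u(50961) ⇒ δ^3 = u(37800)/u(50961).
With u(x) = x^0.3: δ^3 = 37800^0.3/50961^0.3 = (37800/50961)^0.3 = 0.91427.
Hence δ = (0.91427)^(1/3) = 0.970567.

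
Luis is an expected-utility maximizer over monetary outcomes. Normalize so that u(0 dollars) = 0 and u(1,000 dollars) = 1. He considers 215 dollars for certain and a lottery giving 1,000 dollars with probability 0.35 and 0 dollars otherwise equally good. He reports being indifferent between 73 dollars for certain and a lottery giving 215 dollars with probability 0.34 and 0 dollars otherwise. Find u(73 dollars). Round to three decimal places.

0.119

First, u(215 dollars) = 0.35·u(1,000 dollars) + 0.65·u(0 dollars) = 0.35.
The second indifference gives u(73 dollars) = 0.34·u(215 dollars) + 0.66·u(0 dollars) = 0.34·0.35 + 0.66·0.00 = 0.1190.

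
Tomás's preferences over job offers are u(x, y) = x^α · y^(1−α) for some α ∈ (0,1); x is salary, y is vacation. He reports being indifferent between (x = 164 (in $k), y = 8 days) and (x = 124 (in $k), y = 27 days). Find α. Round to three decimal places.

The Cobb–Douglas utilities coincide, so 164^α·8^(1−α) = 124^α·27^(1−α).
Rearrange to (164/124)^α = (27/8)^(1−α) and take logs: α·0.279585 = (1−α)·1.216395.
With A = 0.279585 and B = 1.216395: α·A = (1−α)·B, so α = B/(A+B) = 1.216395/1.495980 ≈ 0.813.

α ≈ 0.813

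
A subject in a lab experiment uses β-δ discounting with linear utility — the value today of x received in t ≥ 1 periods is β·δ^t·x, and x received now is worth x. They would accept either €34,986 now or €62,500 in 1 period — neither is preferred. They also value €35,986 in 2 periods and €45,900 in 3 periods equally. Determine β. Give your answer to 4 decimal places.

β ≈ 0.7140

Both payoffs in the second observation are in the future, so β drops out: δ^2·35986 = δ^3·45900 ⇒ δ = 35986/45900 = 0.78401.
The first indifference: 34986 = β·δ·62500, so β = 34986/(δ·62500) = 34986/(0.78401·62500) ≈ 0.7140.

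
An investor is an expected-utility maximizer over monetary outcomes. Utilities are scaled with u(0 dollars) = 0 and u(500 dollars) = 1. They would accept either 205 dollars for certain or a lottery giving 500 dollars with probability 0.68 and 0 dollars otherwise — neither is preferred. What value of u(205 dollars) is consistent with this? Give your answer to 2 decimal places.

0.68

The indifference gives u(205 dollars) = 0.68·u(500 dollars) + 0.32·u(0 dollars) = 0.68·1 + 0.32·0 = 0.68.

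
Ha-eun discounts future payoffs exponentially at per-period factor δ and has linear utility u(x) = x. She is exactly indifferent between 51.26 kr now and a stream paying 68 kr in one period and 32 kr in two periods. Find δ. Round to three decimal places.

Equating present values: 51.26 = 68δ + 32δ².
So 32δ² + 68δ − 51.26 = 0.
By the quadratic formula (taking the positive root), δ = (−68 + √11185.28) / 64 ≈ 0.590.

δ ≈ 0.590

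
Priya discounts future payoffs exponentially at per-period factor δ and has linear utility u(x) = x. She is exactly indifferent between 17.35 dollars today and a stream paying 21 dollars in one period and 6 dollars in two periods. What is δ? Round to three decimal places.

δ ≈ 0.690

Equating present values: 17.35 = 21δ + 6δ².
So 6δ² + 21δ − 17.35 = 0.
δ = (−21 + √(21² + 4·6·17.35)) / (2·6) = (−21 + √857.40) / 12 ≈ 0.690.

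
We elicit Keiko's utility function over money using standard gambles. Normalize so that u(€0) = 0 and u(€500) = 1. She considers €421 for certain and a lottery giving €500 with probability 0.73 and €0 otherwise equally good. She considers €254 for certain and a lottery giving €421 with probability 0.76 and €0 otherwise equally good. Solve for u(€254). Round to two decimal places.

0.55

First, u(€421) = 0.73·u(€500) + 0.27·u(€0) = 0.73.
Then u(€254) = 0.76·u(€421) + 0.24·u(€0) = 0.76·0.73 + 0.24·0.00 = 0.5548.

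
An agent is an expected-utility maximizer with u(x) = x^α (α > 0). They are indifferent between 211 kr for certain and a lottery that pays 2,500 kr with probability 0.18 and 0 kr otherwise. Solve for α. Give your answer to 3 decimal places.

α ≈ 0.694

Since u(0) = 0, the lottery's EU is 0.18·2500^α.
Equating: 211^α = 0.18·2500^α, i.e. 0.0844^α = 0.18.
Taking logs: α·ln(211/2500) = ln(0.18), so α = -1.714798 / -2.472188 ≈ 0.694.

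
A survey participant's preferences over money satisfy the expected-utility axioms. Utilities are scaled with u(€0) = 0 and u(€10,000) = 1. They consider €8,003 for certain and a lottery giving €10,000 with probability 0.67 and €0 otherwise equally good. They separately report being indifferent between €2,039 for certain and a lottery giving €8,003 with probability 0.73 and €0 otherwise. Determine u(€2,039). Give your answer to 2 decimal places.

0.49

The first gamble pins u(€8,003): it must equal 0.67·1 + 0.33·0 = 0.67.
The second indifference gives u(€2,039) = 0.73·u(€8,003) + 0.27·u(€0) = 0.73·0.67 + 0.27·0.00 = 0.4891.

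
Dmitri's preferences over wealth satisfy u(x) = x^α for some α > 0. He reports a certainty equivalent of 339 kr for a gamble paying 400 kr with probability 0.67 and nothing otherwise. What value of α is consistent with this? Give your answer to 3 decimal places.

α ≈ 2.420

EU(lottery) = 0.67·400^α + 0.33·0 = 0.67·400^α.
Setting u(339) equal to that: 339^α = 0.67·400^α ⇒ (339/400)^α = 0.67.
α = ln(0.67) / ln(339/400) = -0.400478/-0.165464 ≈ 2.420.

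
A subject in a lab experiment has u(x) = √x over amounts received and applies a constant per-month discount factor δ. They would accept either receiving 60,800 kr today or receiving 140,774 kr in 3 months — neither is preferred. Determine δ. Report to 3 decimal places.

δ ≈ 0.869

The payoff in 3 months is discounted by δ^3, so u(60800) = δ^3·u(140774) and δ^3 = u(60800)/u(140774).
With u(x) = √x: δ^3 = √60800/√140774 = √(60800/140774) = 0.65719.
Hence δ = (0.65719)^(1/3) = 0.86942.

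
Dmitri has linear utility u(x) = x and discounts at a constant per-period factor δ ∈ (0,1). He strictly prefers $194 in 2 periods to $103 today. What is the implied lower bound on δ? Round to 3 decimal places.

δ > 0.729

Under u(x) = x this choice says 103 < δ^2·194.
Hence δ^2 > 103/194 = 0.53093, and x ↦ x^(1/2) is increasing on (0,∞).
δ > 0.53093^(1/2) = 0.729.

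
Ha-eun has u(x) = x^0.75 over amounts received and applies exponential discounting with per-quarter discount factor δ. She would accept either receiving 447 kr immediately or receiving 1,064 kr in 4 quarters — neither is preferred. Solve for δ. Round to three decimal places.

δ ≈ 0.850

Equating discounted utilities: u(447) = δ^4·u(1064) ⇒ δ^4 = u(447)/u(1064).
Since u(x) = x^0.75, δ^4 = (447/1064)^0.75 = 0.42011^0.75 = 0.52182.
So δ = 0.52182^(1/4) ≈ 0.850.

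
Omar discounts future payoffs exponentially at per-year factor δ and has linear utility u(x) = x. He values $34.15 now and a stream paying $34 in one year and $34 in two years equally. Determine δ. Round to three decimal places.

δ ≈ 0.620

Equating present values: 34.15 = 34δ + 34δ².
So 34δ² + 34δ − 34.15 = 0.
The positive root is δ = [−34 + √(34² + 4·34·34.15)] / (2·34) = (−34 + 76.160)/68 ≈ 0.620.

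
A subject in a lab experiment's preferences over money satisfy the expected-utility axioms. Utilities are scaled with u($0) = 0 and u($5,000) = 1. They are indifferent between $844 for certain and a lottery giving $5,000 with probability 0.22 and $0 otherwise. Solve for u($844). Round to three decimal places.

The indifference gives u($844) = 0.22·u($5,000) + 0.78·u($0) = 0.22·1 + 0.78·0 = 0.22.

0.220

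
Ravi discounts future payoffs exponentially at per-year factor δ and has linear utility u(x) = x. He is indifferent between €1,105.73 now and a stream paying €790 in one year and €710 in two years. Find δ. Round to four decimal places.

δ ≈ 0.8100

The stream is worth 790δ + 710δ² today, so 790δ + 710δ² = 1105.73.
Rearranged: 710δ² + 790δ − 1105.73 = 0.
δ = (−790 + √(790² + 4·710·1105.73)) / (2·710) = (−790 + √3764373.20) / 1420 ≈ 0.8100.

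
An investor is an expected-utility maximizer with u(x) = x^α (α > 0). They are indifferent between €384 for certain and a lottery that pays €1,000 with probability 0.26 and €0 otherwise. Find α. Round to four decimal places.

α ≈ 1.4074

EU(lottery) = 0.26·1000^α + 0.74·0 = 0.26·1000^α.
Setting u(384) equal to that: 384^α = 0.26·1000^α ⇒ (384/1000)^α = 0.26.
Take logs: α = ln 0.26 / ln(384/1000) ≈ 1.407435.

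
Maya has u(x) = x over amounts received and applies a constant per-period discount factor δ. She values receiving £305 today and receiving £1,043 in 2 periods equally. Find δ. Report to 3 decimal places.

δ ≈ 0.541

The payoff in 2 periods is discounted by δ^2, so u(305) = δ^2·u(1043) and δ^2 = u(305)/u(1043).
With u(x) = x: δ^2 = 305/1043 = 0.29243.
Taking the square root: δ = 0.29243^(1/2) ≈ 0.541.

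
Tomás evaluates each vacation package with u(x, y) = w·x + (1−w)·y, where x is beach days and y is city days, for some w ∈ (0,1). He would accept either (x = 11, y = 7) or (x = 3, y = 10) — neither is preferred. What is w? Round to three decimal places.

u(11,7) = u(3,10) means w·11 + (1−w)·7 = w·3 + (1−w)·10.
w·(11−3) = (1−w)·(10−7), i.e. w·8 = (1−w)·3.
So w/(1−w) = 3/8 = 0.3750, giving w = 3/(8+3) = 0.273.

w = 0.273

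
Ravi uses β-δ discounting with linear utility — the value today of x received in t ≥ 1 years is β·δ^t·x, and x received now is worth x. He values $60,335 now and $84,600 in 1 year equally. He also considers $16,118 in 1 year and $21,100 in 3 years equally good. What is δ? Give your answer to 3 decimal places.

Both payoffs in the second observation are in the future, so β drops out: δ^1·16118 = δ^3·21100 ⇒ δ^2 = 16118/21100 = 0.76389, so δ = 0.87401.

δ ≈ 0.874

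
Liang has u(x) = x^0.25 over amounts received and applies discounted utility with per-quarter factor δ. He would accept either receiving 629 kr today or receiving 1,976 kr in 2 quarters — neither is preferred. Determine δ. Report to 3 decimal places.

δ ≈ 0.867

Indifference means u(629) = δ^2 · u(1976), so δ^2 = u(629)/u(1976).
With u(x) = x^0.25: δ^2 = 629^0.25/1976^0.25 = (629/1976)^0.25 = 0.75113.
Hence δ = (0.75113)^(1/2) = 0.86668.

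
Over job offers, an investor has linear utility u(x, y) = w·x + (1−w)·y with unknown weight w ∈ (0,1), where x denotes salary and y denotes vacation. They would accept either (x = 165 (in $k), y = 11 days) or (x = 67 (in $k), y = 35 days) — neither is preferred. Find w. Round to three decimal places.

Equating utilities: w·165 + (1−w)·11 = w·67 + (1−w)·35.
Rearranging, 98·w − 24·(1−w) = 0.
Hence w = 24/(98+24) = 24/122 = 0.197.

w = 0.197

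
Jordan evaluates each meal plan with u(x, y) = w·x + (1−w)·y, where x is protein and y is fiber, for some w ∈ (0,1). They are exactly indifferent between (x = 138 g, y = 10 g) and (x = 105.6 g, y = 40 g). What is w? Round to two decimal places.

w = 0.48

Equating utilities: w·138 + (1−w)·10 = w·105.6 + (1−w)·40.
w·(138−105.6) = (1−w)·(40−10), i.e. w·32.4 = (1−w)·30.
Hence w = 30/(32.4+30) = 30/62.4 = 0.48.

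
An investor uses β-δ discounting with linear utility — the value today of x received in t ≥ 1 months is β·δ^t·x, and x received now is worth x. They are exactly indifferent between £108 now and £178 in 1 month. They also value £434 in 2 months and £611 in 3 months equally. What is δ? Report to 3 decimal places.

δ ≈ 0.710

The second indifference involves only future payoffs, so β cancels: β·δ^2·434 = β·δ^3·611, giving δ = 434/611 = 0.71031.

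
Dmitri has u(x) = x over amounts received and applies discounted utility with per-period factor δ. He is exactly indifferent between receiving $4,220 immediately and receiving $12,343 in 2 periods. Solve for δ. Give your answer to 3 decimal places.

Indifference means u(4220) = δ^2 · u(12343), so δ^2 = u(4220)/u(12343).
With u(x) = x: δ^2 = 4220/12343 = 0.34189.
So δ = 0.34189^(1/2) ≈ 0.585.

δ ≈ 0.585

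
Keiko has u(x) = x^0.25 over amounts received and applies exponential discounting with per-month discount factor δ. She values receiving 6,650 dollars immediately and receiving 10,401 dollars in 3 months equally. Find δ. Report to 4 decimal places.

Equating discounted utilities: u(6650) = δ^3·u(10401) ⇒ δ^3 = u(6650)/u(10401).
Since u(x) = x^0.25, δ^3 = (6650/10401)^0.25 = 0.63936^0.25 = 0.89420.
So δ = 0.89420^(1/3) ≈ 0.9634.

δ ≈ 0.9634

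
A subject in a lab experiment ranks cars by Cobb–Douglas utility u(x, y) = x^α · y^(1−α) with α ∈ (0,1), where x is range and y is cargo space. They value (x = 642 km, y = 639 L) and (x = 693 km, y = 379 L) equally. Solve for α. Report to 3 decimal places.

The Cobb–Douglas utilities coincide, so 642^α·639^(1−α) = 693^α·379^(1−α).
Rearrange to (642/693)^α = (379/639)^(1−α) and take logs: α·-0.076442 = (1−α)·-0.522368.
So α/(1−α) = (-0.522368)/(-0.076442) = 6.833521, and α = 6.833521/7.833521 ≈ 0.872.

α ≈ 0.872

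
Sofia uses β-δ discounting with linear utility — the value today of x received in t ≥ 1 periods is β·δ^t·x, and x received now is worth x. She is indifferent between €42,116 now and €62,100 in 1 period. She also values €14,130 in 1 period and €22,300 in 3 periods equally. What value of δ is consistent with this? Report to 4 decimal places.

δ ≈ 0.7960

From the later pair, β·δ^1·14130 = β·δ^3·22300; dividing through, δ^2 = 14130/22300 = 0.63363, so δ = 0.79601.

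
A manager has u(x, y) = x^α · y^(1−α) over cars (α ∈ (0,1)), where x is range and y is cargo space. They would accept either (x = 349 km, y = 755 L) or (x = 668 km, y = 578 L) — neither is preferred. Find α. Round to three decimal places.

Set the two utilities equal: 349^α·755^(1−α) = 668^α·578^(1−α).
Rearrange to (349/668)^α = (578/755)^(1−α) and take logs: α·-0.649216 = (1−α)·-0.267144.
With A = -0.649216 and B = -0.267144: α·A = (1−α)·B, so α = B/(A+B) = -0.267144/-0.916360 ≈ 0.292.

α ≈ 0.292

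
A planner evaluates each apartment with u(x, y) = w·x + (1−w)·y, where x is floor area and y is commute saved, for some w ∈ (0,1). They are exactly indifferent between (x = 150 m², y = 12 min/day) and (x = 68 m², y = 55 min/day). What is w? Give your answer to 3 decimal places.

u(150,12) = u(68,55) means w·150 + (1−w)·12 = w·68 + (1−w)·55.
Rearranging, 82·w − 43·(1−w) = 0.
Hence w = 43/(82+43) = 43/125 = 0.344.

w = 0.344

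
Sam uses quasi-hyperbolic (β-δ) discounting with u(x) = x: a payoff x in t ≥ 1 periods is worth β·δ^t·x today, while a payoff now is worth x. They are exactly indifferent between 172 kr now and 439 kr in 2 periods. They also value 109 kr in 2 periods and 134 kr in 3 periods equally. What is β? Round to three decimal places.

β ≈ 0.592

The second indifference involves only future payoffs, so β cancels: β·δ^2·109 = β·δ^3·134, giving δ = 109/134 = 0.81343.
The first indifference: 172 = β·δ^2·439, so β = 172/(δ^2·439) = 172/(0.66167·439) ≈ 0.592.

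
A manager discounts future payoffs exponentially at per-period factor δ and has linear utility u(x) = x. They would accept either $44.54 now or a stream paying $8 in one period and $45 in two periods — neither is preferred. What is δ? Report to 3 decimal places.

Present value of the stream is 8·δ + 45·δ². Indifference gives 8δ + 45δ² = 44.54.
Rearranged: 45δ² + 8δ − 44.54 = 0.
δ = (−8 + √(8² + 4·45·44.54)) / (2·45) = (−8 + √8081.20) / 90 ≈ 0.910.

δ ≈ 0.910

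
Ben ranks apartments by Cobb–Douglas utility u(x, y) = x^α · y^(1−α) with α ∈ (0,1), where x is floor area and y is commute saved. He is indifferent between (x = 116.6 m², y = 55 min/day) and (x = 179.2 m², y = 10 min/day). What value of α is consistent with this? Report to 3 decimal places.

The Cobb–Douglas utilities coincide, so 116.6^α·55^(1−α) = 179.2^α·10^(1−α).
Rearrange to (116.6/179.2)^α = (10/55)^(1−α) and take logs: α·-0.429753 = (1−α)·-1.704748.
Thus α·(-2.134501) = -1.704748, so α = -1.704748/-2.134501 ≈ 0.799.

α ≈ 0.799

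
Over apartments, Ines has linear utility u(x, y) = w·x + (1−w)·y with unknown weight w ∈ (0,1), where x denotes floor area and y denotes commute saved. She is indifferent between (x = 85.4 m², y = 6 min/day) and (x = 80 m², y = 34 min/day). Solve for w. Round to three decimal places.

Indifference: w·85.4 + (1−w)·6 = w·80 + (1−w)·34.
Rearranging, 5.4·w − 28·(1−w) = 0.
So w/(1−w) = 28/5.4 = 5.1852, giving w = 28/(5.4+28) = 0.838.

w = 0.838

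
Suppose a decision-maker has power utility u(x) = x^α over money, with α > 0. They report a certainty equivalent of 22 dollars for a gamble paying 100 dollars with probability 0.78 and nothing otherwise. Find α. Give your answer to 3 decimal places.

The lottery's expected utility is 0.78·u(100) + 0.22·u(0) = 0.78·100^α (since u(0) = 0 for α > 0).
Indifference: 22^α = 0.78·100^α, so (22/100)^α = 0.78.
α = ln(0.78) / ln(22/100) = -0.248461/-1.514128 ≈ 0.164.

α ≈ 0.164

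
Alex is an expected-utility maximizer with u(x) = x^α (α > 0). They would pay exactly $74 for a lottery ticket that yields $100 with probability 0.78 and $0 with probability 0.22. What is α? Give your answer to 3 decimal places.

α ≈ 0.825

EU(lottery) = 0.78·100^α + 0.22·0 = 0.78·100^α.
Setting u(74) equal to that: 74^α = 0.78·100^α ⇒ (74/100)^α = 0.78.
Taking logs: α·ln(74/100) = ln(0.78), so α = -0.248461 / -0.301105 ≈ 0.825.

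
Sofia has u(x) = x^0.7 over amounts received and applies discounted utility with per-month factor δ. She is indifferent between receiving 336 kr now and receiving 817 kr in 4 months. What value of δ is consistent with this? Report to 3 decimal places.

Equating discounted utilities: u(336) = δ^4·u(817) ⇒ δ^4 = u(336)/u(817).
Since u(x) = x^0.7, δ^4 = (336/817)^0.7 = 0.41126^0.7 = 0.53689.
Hence δ = (0.53689)^(1/4) = 0.85599.

δ ≈ 0.856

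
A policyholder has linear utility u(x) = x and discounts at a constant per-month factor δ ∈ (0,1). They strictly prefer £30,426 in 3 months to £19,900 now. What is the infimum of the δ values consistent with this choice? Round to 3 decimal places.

Under u(x) = x this choice says 19900 < δ^3·30426.
So δ^3 > 19900/30426 = 0.65405; taking the cube root of both positive sides preserves the inequality.
δ > (19900/30426)^(1/3) ≈ 0.868.

δ > 0.868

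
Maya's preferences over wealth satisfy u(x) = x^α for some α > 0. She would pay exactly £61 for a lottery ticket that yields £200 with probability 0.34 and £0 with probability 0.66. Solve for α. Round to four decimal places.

α ≈ 0.9085

EU(lottery) = 0.34·200^α + 0.66·0 = 0.34·200^α.
Equating: 61^α = 0.34·200^α, i.e. 0.3050^α = 0.34.
α = ln(0.34) / ln(61/200) = -1.0788097/-1.1874435 ≈ 0.9085.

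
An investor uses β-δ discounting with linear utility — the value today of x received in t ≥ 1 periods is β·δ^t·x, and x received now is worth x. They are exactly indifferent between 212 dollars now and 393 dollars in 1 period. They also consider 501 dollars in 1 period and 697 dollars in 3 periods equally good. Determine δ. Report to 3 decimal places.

δ ≈ 0.848

Both payoffs in the second observation are in the future, so β drops out: δ^1·501 = δ^3·697 ⇒ δ^2 = 501/697 = 0.71879, so δ = 0.84782.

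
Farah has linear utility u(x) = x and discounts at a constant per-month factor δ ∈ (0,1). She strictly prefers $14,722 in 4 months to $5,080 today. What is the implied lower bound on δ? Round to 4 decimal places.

δ > 0.7664

The preference means 5080 < δ^4·14722.
Dividing by 14722: δ^4 > 0.34506. Both sides are positive, so the 4th root keeps the direction.
δ > (5080/14722)^(1/4) ≈ 0.7664.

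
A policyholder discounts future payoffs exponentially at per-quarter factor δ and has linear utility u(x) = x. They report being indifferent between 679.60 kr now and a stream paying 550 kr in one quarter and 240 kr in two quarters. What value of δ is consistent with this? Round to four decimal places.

The stream is worth 550δ + 240δ² today, so 550δ + 240δ² = 679.60.
That is, 240δ² + 550δ − 679.60 = 0, a quadratic in δ.
δ = (−550 + √(550² + 4·240·679.60)) / (2·240) = (−550 + √954916.00) / 480 ≈ 0.8900.

δ ≈ 0.8900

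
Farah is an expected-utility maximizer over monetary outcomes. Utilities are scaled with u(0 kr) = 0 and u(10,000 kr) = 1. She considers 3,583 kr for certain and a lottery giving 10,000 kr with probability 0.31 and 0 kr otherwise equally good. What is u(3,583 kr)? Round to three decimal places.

0.310

u(3,583 kr) equals the lottery's expected utility: 0.31·1 + 0.69·0 = 0.31.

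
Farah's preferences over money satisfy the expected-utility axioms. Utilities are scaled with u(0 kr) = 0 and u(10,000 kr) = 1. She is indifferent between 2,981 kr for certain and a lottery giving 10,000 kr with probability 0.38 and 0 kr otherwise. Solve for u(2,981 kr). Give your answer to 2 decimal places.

u(2,981 kr) equals the lottery's expected utility: 0.38·1 + 0.62·0 = 0.38.

0.38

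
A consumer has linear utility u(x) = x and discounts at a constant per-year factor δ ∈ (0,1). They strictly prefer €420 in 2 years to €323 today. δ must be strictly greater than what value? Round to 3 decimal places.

δ > 0.877

Under u(x) = x this choice says 323 < δ^2·420.
Hence δ^2 > 323/420 = 0.76905, and x ↦ x^(1/2) is increasing on (0,∞).
δ > (323/420)^(1/2) ≈ 0.877.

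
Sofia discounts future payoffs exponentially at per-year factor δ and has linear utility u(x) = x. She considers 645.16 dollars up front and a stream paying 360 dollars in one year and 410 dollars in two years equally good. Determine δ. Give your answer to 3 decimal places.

δ ≈ 0.890

The stream is worth 360δ + 410δ² today, so 360δ + 410δ² = 645.16.
So 410δ² + 360δ − 645.16 = 0.
By the quadratic formula (taking the positive root), δ = (−360 + √1187662.40) / 820 ≈ 0.890.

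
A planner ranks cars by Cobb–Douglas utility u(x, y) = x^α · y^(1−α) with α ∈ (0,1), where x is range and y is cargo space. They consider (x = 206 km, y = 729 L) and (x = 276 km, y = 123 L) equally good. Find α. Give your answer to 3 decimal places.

α ≈ 0.859

Set the two utilities equal: 206^α·729^(1−α) = 276^α·123^(1−α).
Rearrange to (206/276)^α = (123/729)^(1−α) and take logs: α·-0.292525 = (1−α)·-1.779489.
Thus α·(-2.072014) = -1.779489, so α = -1.779489/-2.072014 ≈ 0.859.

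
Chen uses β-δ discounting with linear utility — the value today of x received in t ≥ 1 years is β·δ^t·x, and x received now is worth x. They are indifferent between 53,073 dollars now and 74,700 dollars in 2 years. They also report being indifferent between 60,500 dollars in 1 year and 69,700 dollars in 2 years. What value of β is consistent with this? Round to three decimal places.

β ≈ 0.943

From the later pair, β·δ^1·60500 = β·δ^2·69700; dividing through, δ = 60500/69700 = 0.86801.
The first indifference: 53073 = β·δ^2·74700, so β = 53073/(δ^2·74700) = 53073/(0.75343·74700) ≈ 0.943.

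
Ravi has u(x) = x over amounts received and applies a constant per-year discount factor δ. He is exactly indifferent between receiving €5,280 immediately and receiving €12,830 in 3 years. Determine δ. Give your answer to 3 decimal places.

Indifference means u(5280) = δ^3 · u(12830), so δ^3 = u(5280)/u(12830).
With u(x) = x: δ^3 = 5280/12830 = 0.41154.
So δ = 0.41154^(1/3) ≈ 0.744.

δ ≈ 0.744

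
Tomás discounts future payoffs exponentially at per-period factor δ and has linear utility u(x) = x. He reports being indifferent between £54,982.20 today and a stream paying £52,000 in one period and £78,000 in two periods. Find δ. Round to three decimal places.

Present value of the stream is 52000·δ + 78000·δ². Indifference gives 52000δ + 78000δ² = 54982.20.
Rearranged: 78000δ² + 52000δ − 54982.20 = 0.
δ = (−52000 + √(52000² + 4·78000·54982.20)) / (2·78000) = (−52000 + √19858446400.00) / 156000 ≈ 0.570.

δ ≈ 0.570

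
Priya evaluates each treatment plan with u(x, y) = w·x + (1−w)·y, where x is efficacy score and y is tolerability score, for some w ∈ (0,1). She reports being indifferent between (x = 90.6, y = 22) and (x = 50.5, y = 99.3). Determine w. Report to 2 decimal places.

u(90.6,22) = u(50.5,99.3) means w·90.6 + (1−w)·22 = w·50.5 + (1−w)·99.3.
Rearranging, 40.1·w − 77.3·(1−w) = 0.
Hence w = 77.3/(40.1+77.3) = 77.3/117.4 = 0.66.

w = 0.66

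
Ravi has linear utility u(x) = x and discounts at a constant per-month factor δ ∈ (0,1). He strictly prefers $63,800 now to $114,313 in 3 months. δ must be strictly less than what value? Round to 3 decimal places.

δ < 0.823

The preference means 63800 > δ^3·114313.
Dividing by 114313: δ^3 < 0.55812. Both sides are positive, so the cube root keeps the direction.
δ < 0.55812^(1/3) = 0.823.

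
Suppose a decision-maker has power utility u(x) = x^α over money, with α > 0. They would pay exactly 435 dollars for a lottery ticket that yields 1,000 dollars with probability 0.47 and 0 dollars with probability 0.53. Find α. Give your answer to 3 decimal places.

Since u(0) = 0, the lottery's EU is 0.47·1000^α.
Setting u(435) equal to that: 435^α = 0.47·1000^α ⇒ (435/1000)^α = 0.47.
Taking logs: α·ln(435/1000) = ln(0.47), so α = -0.755023 / -0.832409 ≈ 0.907.

α ≈ 0.907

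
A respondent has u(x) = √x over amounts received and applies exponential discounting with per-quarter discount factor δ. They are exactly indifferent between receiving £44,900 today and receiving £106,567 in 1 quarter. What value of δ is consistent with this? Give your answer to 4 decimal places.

Indifference means u(44900) = δ · u(106567), so δ = u(44900)/u(106567).
Since u(x) = √x, δ = √(44900/106567) = 0.64910.

δ ≈ 0.6491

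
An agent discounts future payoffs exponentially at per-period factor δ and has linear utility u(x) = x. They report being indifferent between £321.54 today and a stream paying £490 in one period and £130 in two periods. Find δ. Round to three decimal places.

Equating present values: 321.54 = 490δ + 130δ².
Rearranged: 130δ² + 490δ − 321.54 = 0.
By the quadratic formula (taking the positive root), δ = (−490 + √407300.80) / 260 ≈ 0.570.

δ ≈ 0.570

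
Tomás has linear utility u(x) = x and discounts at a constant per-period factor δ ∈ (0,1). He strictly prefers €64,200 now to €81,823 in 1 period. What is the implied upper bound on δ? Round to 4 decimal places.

δ < 0.7846

The preference means 64200 > δ·81823.
So δ < 64200/81823 = 0.78462.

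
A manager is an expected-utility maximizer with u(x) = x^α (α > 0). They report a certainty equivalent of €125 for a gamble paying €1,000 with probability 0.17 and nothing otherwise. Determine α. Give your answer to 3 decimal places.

Since u(0) = 0, the lottery's EU is 0.17·1000^α.
Setting u(125) equal to that: 125^α = 0.17·1000^α ⇒ (125/1000)^α = 0.17.
α = ln(0.17) / ln(125/1000) = -1.771957/-2.079442 ≈ 0.852.

α ≈ 0.852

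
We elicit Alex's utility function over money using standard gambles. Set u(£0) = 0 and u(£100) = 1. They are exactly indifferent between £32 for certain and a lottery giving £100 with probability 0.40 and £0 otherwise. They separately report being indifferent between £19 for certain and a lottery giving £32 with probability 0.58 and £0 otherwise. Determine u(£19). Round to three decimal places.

0.232

From the first indifference, u(£32) = 0.40·u(£100) + 0.60·u(£0) = 0.40·1 + 0.60·0 = 0.40.
Chaining: u(£19) = 0.58·0.40 + 0.42·0.00 = 0.2320.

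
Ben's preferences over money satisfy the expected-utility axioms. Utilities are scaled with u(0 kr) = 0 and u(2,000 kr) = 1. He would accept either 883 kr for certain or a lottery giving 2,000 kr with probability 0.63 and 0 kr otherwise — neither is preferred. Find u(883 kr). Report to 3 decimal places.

0.630

u(883 kr) equals the lottery's expected utility: 0.63·1 + 0.37·0 = 0.63.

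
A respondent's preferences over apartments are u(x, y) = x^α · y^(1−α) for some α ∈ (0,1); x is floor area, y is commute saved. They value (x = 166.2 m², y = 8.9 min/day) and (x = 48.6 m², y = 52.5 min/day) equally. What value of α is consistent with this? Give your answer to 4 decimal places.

α ≈ 0.5907

The Cobb–Douglas utilities coincide, so 166.2^α·8.9^(1−α) = 48.6^α·52.5^(1−α).
Taking logs: α·ln 166.2 + (1−α)·ln 8.9 = α·ln 48.6 + (1−α)·ln 52.5, i.e. α·1.2295684 = (1−α)·1.7747619.
So α/(1−α) = (1.7747619)/(1.2295684) = 1.4434023, and α = 1.4434023/2.4434023 ≈ 0.5907.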